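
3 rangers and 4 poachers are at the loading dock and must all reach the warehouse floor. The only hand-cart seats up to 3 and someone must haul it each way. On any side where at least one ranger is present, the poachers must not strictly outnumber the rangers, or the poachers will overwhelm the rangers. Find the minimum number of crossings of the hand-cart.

The poachers already outnumber the rangers at the loading dock before anyone moves, so the starting position itself is disallowed.

impossible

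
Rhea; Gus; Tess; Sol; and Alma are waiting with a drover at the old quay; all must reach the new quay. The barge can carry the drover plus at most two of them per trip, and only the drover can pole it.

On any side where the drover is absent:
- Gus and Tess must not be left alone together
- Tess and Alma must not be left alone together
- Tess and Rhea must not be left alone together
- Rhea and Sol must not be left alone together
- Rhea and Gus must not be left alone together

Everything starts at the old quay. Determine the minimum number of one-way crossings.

Counting alone: the drover can take at most 2 across per trip to the new quay, so moving all 5 needs at least 3 loaded trips out, with a return between consecutive ones — at least 5 crossings.
The safety rule pushes this higher. Following every safe sequence of crossings, the most of the 5 that can be at the new quay as the barge arrives there on crossing 5 is 4 — never all 5.
So no plan with fewer than 7 crossings exists, and this one achieves 7:
1. Drover goes to the new quay with Rhea and Tess.  [the old quay: Alma, Gus, Sol | the new quay: Rhea, Tess]
2. Drover goes back to the old quay with Rhea.  [the old quay: Alma, Gus, Rhea, Sol | the new quay: Tess]
3. Drover goes to the new quay with Rhea and Sol.  [the old quay: Alma, Gus | the new quay: Rhea, Sol, Tess]
4. Drover goes back to the old quay with Rhea.  [the old quay: Alma, Gus, Rhea | the new quay: Sol, Tess]
5. Drover goes to the new quay with Alma and Gus.  [the old quay: Rhea | the new quay: Alma, Gus, Sol, Tess]
6. Drover goes back to the old quay with Tess.  [the old quay: Rhea, Tess | the new quay: Alma, Gus, Sol]
7. Drover goes to the new quay with Rhea and Tess.  [the old quay: — | the new quay: Alma, Gus, Rhea, Sol, Tess]

7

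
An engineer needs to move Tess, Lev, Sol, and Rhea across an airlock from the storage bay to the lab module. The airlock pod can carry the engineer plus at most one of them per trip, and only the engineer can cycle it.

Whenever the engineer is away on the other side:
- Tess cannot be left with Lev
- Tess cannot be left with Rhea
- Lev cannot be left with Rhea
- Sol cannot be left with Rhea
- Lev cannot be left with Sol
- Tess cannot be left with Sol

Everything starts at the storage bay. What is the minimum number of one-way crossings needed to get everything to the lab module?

impossible

Whatever the first load, the items left behind include a forbidden pair without the engineer. No opening move is safe, so no plan exists.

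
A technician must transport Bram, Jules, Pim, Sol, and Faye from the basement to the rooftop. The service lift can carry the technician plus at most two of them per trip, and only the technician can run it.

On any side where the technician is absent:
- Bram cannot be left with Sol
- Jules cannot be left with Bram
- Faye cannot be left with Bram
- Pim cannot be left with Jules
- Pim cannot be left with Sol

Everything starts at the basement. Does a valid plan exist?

Yes

1. Technician goes to the rooftop with Bram and Pim.
2. Technician goes back to the basement alone.
3. Technician goes to the rooftop with Jules.
4. Technician goes back to the basement with Bram and Pim.
5. Technician goes to the rooftop with Faye and Sol.
6. Technician goes back to the basement alone.
7. Technician goes to the rooftop with Bram and Pim.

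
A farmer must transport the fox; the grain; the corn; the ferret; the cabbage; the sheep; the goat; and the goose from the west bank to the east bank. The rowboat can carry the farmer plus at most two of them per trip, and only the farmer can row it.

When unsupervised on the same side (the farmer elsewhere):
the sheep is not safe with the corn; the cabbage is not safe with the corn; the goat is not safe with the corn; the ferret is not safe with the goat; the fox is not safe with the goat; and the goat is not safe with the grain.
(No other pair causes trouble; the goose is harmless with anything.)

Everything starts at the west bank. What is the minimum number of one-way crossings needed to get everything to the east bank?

Counting alone: the farmer can take at most 2 across per trip to the east bank, so moving all 8 needs at least 4 loaded trips out, with a return between consecutive ones — at least 7 crossings.
The safety rule pushes this higher. Following every safe sequence of crossings, the most of the 8 that can be at the east bank as the rowboat arrives there on crossings 7, 9 is 6, 7 respectively — never all 8.
So no plan with fewer than 11 crossings exists, and this one achieves 11:
1. Farmer goes to the east bank with the corn and the goat.  [the west bank: the cabbage, the ferret, the fox, the goose, the grain, the sheep | the east bank: the corn, the goat]
2. Farmer goes back to the west bank with the corn.  [the west bank: the cabbage, the corn, the ferret, the fox, the goose, the grain, the sheep | the east bank: the goat]
3. Farmer goes to the east bank with the corn and the fox.  [the west bank: the cabbage, the ferret, the goose, the grain, the sheep | the east bank: the corn, the fox, the goat]
4. Farmer goes back to the west bank with the goat.  [the west bank: the cabbage, the ferret, the goat, the goose, the grain, the sheep | the east bank: the corn, the fox]
5. Farmer goes to the east bank with the ferret and the grain.  [the west bank: the cabbage, the goat, the goose, the sheep | the east bank: the corn, the ferret, the fox, the grain]
6. Farmer goes back to the west bank alone.  [the west bank: the cabbage, the goat, the goose, the sheep | the east bank: the corn, the ferret, the fox, the grain]
7. Farmer goes to the east bank with the goose.  [the west bank: the cabbage, the goat, the sheep | the east bank: the corn, the ferret, the fox, the goose, the grain]
8. Farmer goes back to the west bank alone.  [the west bank: the cabbage, the goat, the sheep | the east bank: the corn, the ferret, the fox, the goose, the grain]
9. Farmer goes to the east bank with the cabbage and the sheep.  [the west bank: the goat | the east bank: the cabbage, the corn, the ferret, the fox, the goose, the grain, the sheep]
10. Farmer goes back to the west bank with the corn.  [the west bank: the corn, the goat | the east bank: the cabbage, the ferret, the fox, the goose, the grain, the sheep]
11. Farmer goes to the east bank with the corn and the goat.  [the west bank: — | the east bank: the cabbage, the corn, the ferret, the fox, the goat, the goose, the grain, the sheep]

11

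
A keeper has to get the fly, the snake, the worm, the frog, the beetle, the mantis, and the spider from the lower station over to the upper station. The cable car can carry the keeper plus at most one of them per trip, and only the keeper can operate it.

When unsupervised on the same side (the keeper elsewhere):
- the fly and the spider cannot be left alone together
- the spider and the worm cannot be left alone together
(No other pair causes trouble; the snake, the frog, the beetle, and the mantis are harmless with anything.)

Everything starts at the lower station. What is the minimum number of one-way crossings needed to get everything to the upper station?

Counting alone: the keeper can take at most 1 across per trip to the upper station, so moving all 7 needs at least 7 loaded trips out, with a return between consecutive ones — at least 13 crossings.
The safety rule pushes this higher. Following every safe sequence of crossings, the most of the 7 that can be at the upper station as the cable car arrives there on crossing 13 is 6 — never all 7.
So no plan with fewer than 15 crossings exists, and this one achieves 15:
1. Keeper goes to the upper station with the spider.  [the lower station: the beetle, the fly, the frog, the mantis, the snake, the worm | the upper station: the spider]
2. Keeper goes back to the lower station alone.  [the lower station: the beetle, the fly, the frog, the mantis, the snake, the worm | the upper station: the spider]
3. Keeper goes to the upper station with the fly.  [the lower station: the beetle, the frog, the mantis, the snake, the worm | the upper station: the fly, the spider]
4. Keeper goes back to the lower station with the spider.  [the lower station: the beetle, the frog, the mantis, the snake, the spider, the worm | the upper station: the fly]
5. Keeper goes to the upper station with the worm.  [the lower station: the beetle, the frog, the mantis, the snake, the spider | the upper station: the fly, the worm]
6. Keeper goes back to the lower station alone.  [the lower station: the beetle, the frog, the mantis, the snake, the spider | the upper station: the fly, the worm]
7. Keeper goes to the upper station with the snake.  [the lower station: the beetle, the frog, the mantis, the spider | the upper station: the fly, the snake, the worm]
8. Keeper goes back to the lower station alone.  [the lower station: the beetle, the frog, the mantis, the spider | the upper station: the fly, the snake, the worm]
9. Keeper goes to the upper station with the frog.  [the lower station: the beetle, the mantis, the spider | the upper station: the fly, the frog, the snake, the worm]
10. Keeper goes back to the lower station alone.  [the lower station: the beetle, the mantis, the spider | the upper station: the fly, the frog, the snake, the worm]
11. Keeper goes to the upper station with the beetle.  [the lower station: the mantis, the spider | the upper station: the beetle, the fly, the frog, the snake, the worm]
12. Keeper goes back to the lower station alone.  [the lower station: the mantis, the spider | the upper station: the beetle, the fly, the frog, the snake, the worm]
13. Keeper goes to the upper station with the mantis.  [the lower station: the spider | the upper station: the beetle, the fly, the frog, the mantis, the snake, the worm]
14. Keeper goes back to the lower station alone.  [the lower station: the spider | the upper station: the beetle, the fly, the frog, the mantis, the snake, the worm]
15. Keeper goes to the upper station with the spider.  [the lower station: — | the upper station: the beetle, the fly, the frog, the mantis, the snake, the spider, the worm]

15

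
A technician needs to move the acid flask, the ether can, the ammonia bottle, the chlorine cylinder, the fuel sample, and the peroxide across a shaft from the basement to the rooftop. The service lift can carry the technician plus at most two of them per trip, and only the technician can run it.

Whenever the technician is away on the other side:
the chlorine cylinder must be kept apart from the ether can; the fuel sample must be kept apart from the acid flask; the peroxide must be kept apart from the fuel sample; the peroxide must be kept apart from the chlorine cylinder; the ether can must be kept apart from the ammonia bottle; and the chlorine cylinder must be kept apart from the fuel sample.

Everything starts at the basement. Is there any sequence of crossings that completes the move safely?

No

Whatever the first load, the items left behind include a forbidden pair without the technician. No opening move is safe, so no plan exists.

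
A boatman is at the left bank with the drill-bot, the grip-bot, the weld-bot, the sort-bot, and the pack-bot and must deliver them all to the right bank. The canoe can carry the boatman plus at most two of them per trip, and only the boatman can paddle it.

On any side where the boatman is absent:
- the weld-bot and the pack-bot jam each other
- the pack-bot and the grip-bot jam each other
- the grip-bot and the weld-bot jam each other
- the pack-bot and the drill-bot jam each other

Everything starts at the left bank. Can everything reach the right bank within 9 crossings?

Yes

Yes — this plan uses 7 crossings (≤ 9):
1. Boatman goes to the right bank with the grip-bot and the pack-bot.
2. Boatman goes back to the left bank with the grip-bot.
3. Boatman goes to the right bank with the drill-bot and the grip-bot.
4. Boatman goes back to the left bank with the pack-bot.
5. Boatman goes to the right bank with the sort-bot and the weld-bot.
6. Boatman goes back to the left bank with the grip-bot.
7. Boatman goes to the right bank with the grip-bot and the pack-bot.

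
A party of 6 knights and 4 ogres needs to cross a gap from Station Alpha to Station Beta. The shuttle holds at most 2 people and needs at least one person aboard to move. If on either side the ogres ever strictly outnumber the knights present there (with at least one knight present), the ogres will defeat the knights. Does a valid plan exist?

Yes

1. 2 ogres → Station Beta.  (Station Alpha: 6K 2O; Station Beta: 0K 2O)
2. 1 ogre ← Station Alpha.  (Station Alpha: 6K 3O; Station Beta: 0K 1O)
3. 2 ogres → Station Beta.  (Station Alpha: 6K 1O; Station Beta: 0K 3O)
4. 1 ogre ← Station Alpha.  (Station Alpha: 6K 2O; Station Beta: 0K 2O)
5. 2 knights → Station Beta.  (Station Alpha: 4K 2O; Station Beta: 2K 2O)
6. 1 ogre ← Station Alpha.  (Station Alpha: 4K 3O; Station Beta: 2K 1O)
7. 1 knight and 1 ogre → Station Beta.  (Station Alpha: 3K 2O; Station Beta: 3K 2O)
8. 1 ogre ← Station Alpha.  (Station Alpha: 3K 3O; Station Beta: 3K 1O)
9. 2 ogres → Station Beta.  (Station Alpha: 3K 1O; Station Beta: 3K 3O)
10. 1 ogre ← Station Alpha.  (Station Alpha: 3K 2O; Station Beta: 3K 2O)
11. 1 knight and 1 ogre → Station Beta.  (Station Alpha: 2K 1O; Station Beta: 4K 3O)
12. 1 ogre ← Station Alpha.  (Station Alpha: 2K 2O; Station Beta: 4K 2O)
13. 2 ogres → Station Beta.  (Station Alpha: 2K 0O; Station Beta: 4K 4O)
14. 1 ogre ← Station Alpha.  (Station Alpha: 2K 1O; Station Beta: 4K 3O)
15. 1 knight and 1 ogre → Station Beta.  (Station Alpha: 1K 0O; Station Beta: 5K 4O)
16. 1 ogre ← Station Alpha.  (Station Alpha: 1K 1O; Station Beta: 5K 3O)
17. 1 knight and 1 ogre → Station Beta.  (Station Alpha: 0K 0O; Station Beta: 6K 4O)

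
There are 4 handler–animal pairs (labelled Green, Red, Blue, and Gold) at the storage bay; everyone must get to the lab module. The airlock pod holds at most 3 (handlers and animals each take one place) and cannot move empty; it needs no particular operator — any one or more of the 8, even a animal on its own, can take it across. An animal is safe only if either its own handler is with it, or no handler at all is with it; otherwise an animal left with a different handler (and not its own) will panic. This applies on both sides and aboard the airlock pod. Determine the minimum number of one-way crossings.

Counting alone: each trip to the lab module takes at most 3 across and each return brings at least 1 back, so after t trips out (and t−1 returns) at most 3t − (t−1) of the 8 are across; that first reaches 8 at t = 4, so at least 7 crossings are needed.
The safety rule pushes this higher. Following every safe sequence of crossings, the most of the 8 that can be at the lab module as the airlock pod arrives there on crossing 7 is 7 — never all 8.
So no plan with fewer than 9 crossings exists, and this one achieves 9:
1. animal Green and handler Green cross → the lab module.
2. handler Green crosses ← the storage bay.
3. animal Red, handler Green, and handler Red cross → the lab module.
4. animal Green and handler Green cross ← the storage bay.
5. handler Blue, handler Gold, and handler Green cross → the lab module.
6. animal Red crosses ← the storage bay.
7. animal Green and animal Red cross → the lab module.
8. animal Green crosses ← the storage bay.
9. animal Blue, animal Gold, and animal Green cross → the lab module.

9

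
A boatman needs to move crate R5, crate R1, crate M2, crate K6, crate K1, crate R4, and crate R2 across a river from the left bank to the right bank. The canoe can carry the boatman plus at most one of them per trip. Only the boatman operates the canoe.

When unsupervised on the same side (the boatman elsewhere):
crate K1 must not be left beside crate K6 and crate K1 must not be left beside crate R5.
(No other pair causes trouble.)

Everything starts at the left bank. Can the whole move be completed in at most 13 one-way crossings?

No

Counting alone: the boatman can take at most 1 across per trip to the right bank, so moving all 7 needs at least 7 loaded trips out, with a return between consecutive ones — at least 13 crossings.
The safety rule pushes this higher. Following every safe sequence of crossings, the most of the 7 that can be at the right bank as the canoe arrives there on crossing 13 is 6 — never all 7.
So the move cannot be finished within 13 crossings. (The shortest complete plan takes 15:)
1. Boatman goes to the right bank with crate K1.  [the left bank: crate K6, crate M2, crate R1, crate R2, crate R4, crate R5 | the right bank: crate K1]
2. Boatman goes back to the left bank alone.  [the left bank: crate K6, crate M2, crate R1, crate R2, crate R4, crate R5 | the right bank: crate K1]
3. Boatman goes to the right bank with crate R5.  [the left bank: crate K6, crate M2, crate R1, crate R2, crate R4 | the right bank: crate K1, crate R5]
4. Boatman goes back to the left bank with crate K1.  [the left bank: crate K1, crate K6, crate M2, crate R1, crate R2, crate R4 | the right bank: crate R5]
5. Boatman goes to the right bank with crate K6.  [the left bank: crate K1, crate M2, crate R1, crate R2, crate R4 | the right bank: crate K6, crate R5]
6. Boatman goes back to the left bank alone.  [the left bank: crate K1, crate M2, crate R1, crate R2, crate R4 | the right bank: crate K6, crate R5]
7. Boatman goes to the right bank with crate R1.  [the left bank: crate K1, crate M2, crate R2, crate R4 | the right bank: crate K6, crate R1, crate R5]
8. Boatman goes back to the left bank alone.  [the left bank: crate K1, crate M2, crate R2, crate R4 | the right bank: crate K6, crate R1, crate R5]
9. Boatman goes to the right bank with crate M2.  [the left bank: crate K1, crate R2, crate R4 | the right bank: crate K6, crate M2, crate R1, crate R5]
10. Boatman goes back to the left bank alone.  [the left bank: crate K1, crate R2, crate R4 | the right bank: crate K6, crate M2, crate R1, crate R5]
11. Boatman goes to the right bank with crate R4.  [the left bank: crate K1, crate R2 | the right bank: crate K6, crate M2, crate R1, crate R4, crate R5]
12. Boatman goes back to the left bank alone.  [the left bank: crate K1, crate R2 | the right bank: crate K6, crate M2, crate R1, crate R4, crate R5]
13. Boatman goes to the right bank with crate R2.  [the left bank: crate K1 | the right bank: crate K6, crate M2, crate R1, crate R2, crate R4, crate R5]
14. Boatman goes back to the left bank alone.  [the left bank: crate K1 | the right bank: crate K6, crate M2, crate R1, crate R2, crate R4, crate R5]
15. Boatman goes to the right bank with crate K1.  [the left bank: — | the right bank: crate K1, crate K6, crate M2, crate R1, crate R2, crate R4, crate R5]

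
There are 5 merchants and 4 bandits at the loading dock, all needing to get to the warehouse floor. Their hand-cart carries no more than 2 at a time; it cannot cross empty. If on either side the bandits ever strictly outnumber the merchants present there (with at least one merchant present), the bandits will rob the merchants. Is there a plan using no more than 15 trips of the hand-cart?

Yes — this plan uses 15 crossings (≤ 15):
1. 2 bandits → the warehouse floor.  (the loading dock: 5M 2B; the warehouse floor: 0M 2B)
2. 1 bandit ← the loading dock.  (the loading dock: 5M 3B; the warehouse floor: 0M 1B)
3. 2 bandits → the warehouse floor.  (the loading dock: 5M 1B; the warehouse floor: 0M 3B)
4. 1 bandit ← the loading dock.  (the loading dock: 5M 2B; the warehouse floor: 0M 2B)
5. 2 merchants → the warehouse floor.  (the loading dock: 3M 2B; the warehouse floor: 2M 2B)
6. 1 bandit ← the loading dock.  (the loading dock: 3M 3B; the warehouse floor: 2M 1B)
7. 1 merchant and 1 bandit → the warehouse floor.  (the loading dock: 2M 2B; the warehouse floor: 3M 2B)
8. 1 merchant ← the loading dock.  (the loading dock: 3M 2B; the warehouse floor: 2M 2B)
9. 1 merchant and 1 bandit → the warehouse floor.  (the loading dock: 2M 1B; the warehouse floor: 3M 3B)
10. 1 bandit ← the loading dock.  (the loading dock: 2M 2B; the warehouse floor: 3M 2B)
11. 1 merchant and 1 bandit → the warehouse floor.  (the loading dock: 1M 1B; the warehouse floor: 4M 3B)
12. 1 merchant ← the loading dock.  (the loading dock: 2M 1B; the warehouse floor: 3M 3B)
13. 1 merchant and 1 bandit → the warehouse floor.  (the loading dock: 1M 0B; the warehouse floor: 4M 4B)
14. 1 bandit ← the loading dock.  (the loading dock: 1M 1B; the warehouse floor: 4M 3B)
15. 1 merchant and 1 bandit → the warehouse floor.  (the loading dock: 0M 0B; the warehouse floor: 5M 4B)

Yes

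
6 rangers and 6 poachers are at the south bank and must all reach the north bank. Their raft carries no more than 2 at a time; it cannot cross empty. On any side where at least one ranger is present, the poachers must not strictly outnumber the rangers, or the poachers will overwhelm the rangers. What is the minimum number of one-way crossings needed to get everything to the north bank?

impossible

Following every safe sequence of crossings from the start, the most of the 12 that can be at the north bank as the raft arrives there on crossings 1, 3, 5, 7, 9 is 2, 3, 4, 5, 6 respectively; the best ever achieved is 6 of 12.
From crossing 11 on, no configuration arises that was not already reachable earlier: only 15 distinct safe configurations (who is on which side, and where the raft is) can ever be reached, none of them has everyone across, and every continuation just revisits them. They are: 0 rangers + 0 poachers across (raft back at the start); 0 rangers + 1 poacher across (raft there); 0 rangers + 1 poacher across (raft back at the start); 0 rangers + 2 poachers across (raft there); 0 rangers + 2 poachers across (raft back at the start); 0 rangers + 3 poachers across (raft there); 0 rangers + 3 poachers across (raft back at the start); 0 rangers + 4 poachers across (raft there); 0 rangers + 4 poachers across (raft back at the start); 0 rangers + 5 poachers across (raft there); 0 rangers + 5 poachers across (raft back at the start); 0 rangers + 6 poachers across (raft there); 1 ranger + 1 poacher across (raft there); 1 ranger + 1 poacher across (raft back at the start); 2 rangers + 2 poachers across (raft there). So no valid plan exists.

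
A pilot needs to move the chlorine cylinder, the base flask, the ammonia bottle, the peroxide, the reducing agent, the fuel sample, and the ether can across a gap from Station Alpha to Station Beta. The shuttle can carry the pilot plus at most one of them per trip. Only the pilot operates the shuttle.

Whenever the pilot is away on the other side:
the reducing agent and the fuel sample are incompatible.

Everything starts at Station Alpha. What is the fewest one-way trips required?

13

Counting alone: the pilot can take at most 1 across per trip to Station Beta, so moving all 7 needs at least 7 loaded trips out, with a return between consecutive ones — at least 13 crossings.
The plan below uses exactly 13 crossings, so it is optimal:
1. Pilot goes to Station Beta with the reducing agent.
2. Pilot goes back to Station Alpha alone.
3. Pilot goes to Station Beta with the chlorine cylinder.
4. Pilot goes back to Station Alpha alone.
5. Pilot goes to Station Beta with the base flask.
6. Pilot goes back to Station Alpha alone.
7. Pilot goes to Station Beta with the ammonia bottle.
8. Pilot goes back to Station Alpha alone.
9. Pilot goes to Station Beta with the peroxide.
10. Pilot goes back to Station Alpha alone.
11. Pilot goes to Station Beta with the ether can.
12. Pilot goes back to Station Alpha alone.
13. Pilot goes to Station Beta with the fuel sample.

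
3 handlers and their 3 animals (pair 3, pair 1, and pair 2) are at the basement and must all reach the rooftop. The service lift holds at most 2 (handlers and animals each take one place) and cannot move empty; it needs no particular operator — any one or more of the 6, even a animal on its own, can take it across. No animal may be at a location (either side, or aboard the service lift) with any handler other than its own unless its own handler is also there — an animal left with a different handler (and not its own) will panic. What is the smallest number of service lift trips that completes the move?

Counting alone: each trip to the rooftop takes at most 2 across and each return brings at least 1 back, so after t trips out (and t−1 returns) at most 2t − (t−1) of the 6 are across; that first reaches 6 at t = 5, so at least 9 crossings are needed.
The safety rule pushes this higher. Following every safe sequence of crossings, the most of the 6 that can be at the rooftop as the service lift arrives there on crossing 9 is 5 — never all 6.
So no plan with fewer than 11 crossings exists, and this one achieves 11:
1. animal 3 and handler 3 cross → the rooftop.
2. handler 3 crosses ← the basement.
3. animal 1 and animal 2 cross → the rooftop.
4. animal 3 crosses ← the basement.
5. handler 1 and handler 2 cross → the rooftop.
6. animal 1 and handler 1 cross ← the basement.
7. handler 1 and handler 3 cross → the rooftop.
8. animal 2 crosses ← the basement.
9. animal 1 and animal 3 cross → the rooftop.
10. handler 2 crosses ← the basement.
11. animal 2 and handler 2 cross → the rooftop.

11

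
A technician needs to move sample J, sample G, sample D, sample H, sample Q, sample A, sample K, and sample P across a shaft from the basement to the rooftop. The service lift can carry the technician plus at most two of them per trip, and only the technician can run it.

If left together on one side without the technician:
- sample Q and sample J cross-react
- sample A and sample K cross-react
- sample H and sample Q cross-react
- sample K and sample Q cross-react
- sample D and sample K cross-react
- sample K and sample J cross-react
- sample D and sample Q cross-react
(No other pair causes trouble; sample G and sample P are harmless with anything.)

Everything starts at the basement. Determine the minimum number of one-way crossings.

Counting alone: the technician can take at most 2 across per trip to the rooftop, so moving all 8 needs at least 4 loaded trips out, with a return between consecutive ones — at least 7 crossings.
The safety rule pushes this higher. Following every safe sequence of crossings, the most of the 8 that can be at the rooftop as the service lift arrives there on crossings 7, 9, 11 is 5, 6, 7 respectively — never all 8.
So no plan with fewer than 13 crossings exists, and this one achieves 13:
1. Technician goes to the rooftop with sample K and sample Q.  [the basement: sample A, sample D, sample G, sample H, sample J, sample P | the rooftop: sample K, sample Q]
2. Technician goes back to the basement with sample Q.  [the basement: sample A, sample D, sample G, sample H, sample J, sample P, sample Q | the rooftop: sample K]
3. Technician goes to the rooftop with sample G and sample Q.  [the basement: sample A, sample D, sample H, sample J, sample P | the rooftop: sample G, sample K, sample Q]
4. Technician goes back to the basement with sample Q.  [the basement: sample A, sample D, sample H, sample J, sample P, sample Q | the rooftop: sample G, sample K]
5. Technician goes to the rooftop with sample H and sample Q.  [the basement: sample A, sample D, sample J, sample P | the rooftop: sample G, sample H, sample K, sample Q]
6. Technician goes back to the basement with sample Q.  [the basement: sample A, sample D, sample J, sample P, sample Q | the rooftop: sample G, sample H, sample K]
7. Technician goes to the rooftop with sample D and sample J.  [the basement: sample A, sample P, sample Q | the rooftop: sample D, sample G, sample H, sample J, sample K]
8. Technician goes back to the basement with sample K.  [the basement: sample A, sample K, sample P, sample Q | the rooftop: sample D, sample G, sample H, sample J]
9. Technician goes to the rooftop with sample A and sample Q.  [the basement: sample K, sample P | the rooftop: sample A, sample D, sample G, sample H, sample J, sample Q]
10. Technician goes back to the basement with sample Q.  [the basement: sample K, sample P, sample Q | the rooftop: sample A, sample D, sample G, sample H, sample J]
11. Technician goes to the rooftop with sample P and sample Q.  [the basement: sample K | the rooftop: sample A, sample D, sample G, sample H, sample J, sample P, sample Q]
12. Technician goes back to the basement with sample Q.  [the basement: sample K, sample Q | the rooftop: sample A, sample D, sample G, sample H, sample J, sample P]
13. Technician goes to the rooftop with sample K and sample Q.  [the basement: — | the rooftop: sample A, sample D, sample G, sample H, sample J, sample K, sample P, sample Q]

13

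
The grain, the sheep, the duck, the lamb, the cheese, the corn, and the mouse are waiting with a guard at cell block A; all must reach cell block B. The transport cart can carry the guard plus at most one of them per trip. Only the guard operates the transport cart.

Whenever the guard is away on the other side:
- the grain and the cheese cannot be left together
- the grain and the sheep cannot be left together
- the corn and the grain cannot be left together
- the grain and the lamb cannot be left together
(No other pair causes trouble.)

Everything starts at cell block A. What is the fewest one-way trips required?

impossible

Following every safe sequence of crossings from the start, the most of the 7 that can be at cell block B as the transport cart arrives there on crossings 1, 3, 5, 7 is 1, 2, 3, 4 respectively; the best ever achieved is 4 of 7.
From crossing 9 on, no configuration arises that was not already reachable earlier: only 44 distinct safe configurations (who is on which side, and where the transport cart is) can ever be reached, none of them has everyone across, and every continuation just revisits them. So no valid plan exists.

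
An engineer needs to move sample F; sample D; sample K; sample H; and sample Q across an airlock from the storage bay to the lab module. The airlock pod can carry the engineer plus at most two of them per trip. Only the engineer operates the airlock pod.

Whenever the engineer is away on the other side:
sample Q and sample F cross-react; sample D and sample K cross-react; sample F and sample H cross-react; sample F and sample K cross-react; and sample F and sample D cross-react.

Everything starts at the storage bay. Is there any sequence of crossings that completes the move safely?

1. Engineer goes to the lab module with sample D and sample F.
2. Engineer goes back to the storage bay with sample F.
3. Engineer goes to the lab module with sample F and sample H.
4. Engineer goes back to the storage bay with sample F.
5. Engineer goes to the lab module with sample F and sample Q.
6. Engineer goes back to the storage bay with sample F.
7. Engineer goes to the lab module with sample F and sample K.

Yes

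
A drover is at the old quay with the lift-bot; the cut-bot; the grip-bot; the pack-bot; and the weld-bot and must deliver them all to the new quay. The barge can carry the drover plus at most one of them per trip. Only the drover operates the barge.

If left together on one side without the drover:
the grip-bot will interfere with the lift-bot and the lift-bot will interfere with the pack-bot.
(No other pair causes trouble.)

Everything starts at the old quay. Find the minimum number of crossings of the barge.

Counting alone: the drover can take at most 1 across per trip to the new quay, so moving all 5 needs at least 5 loaded trips out, with a return between consecutive ones — at least 9 crossings.
The safety rule pushes this higher. Following every safe sequence of crossings, the most of the 5 that can be at the new quay as the barge arrives there on crossing 9 is 4 — never all 5.
So no plan with fewer than 11 crossings exists, and this one achieves 11:
1. Drover goes to the new quay with the lift-bot.  [the old quay: the cut-bot, the grip-bot, the pack-bot, the weld-bot | the new quay: the lift-bot]
2. Drover goes back to the old quay alone.  [the old quay: the cut-bot, the grip-bot, the pack-bot, the weld-bot | the new quay: the lift-bot]
3. Drover goes to the new quay with the cut-bot.  [the old quay: the grip-bot, the pack-bot, the weld-bot | the new quay: the cut-bot, the lift-bot]
4. Drover goes back to the old quay alone.  [the old quay: the grip-bot, the pack-bot, the weld-bot | the new quay: the cut-bot, the lift-bot]
5. Drover goes to the new quay with the grip-bot.  [the old quay: the pack-bot, the weld-bot | the new quay: the cut-bot, the grip-bot, the lift-bot]
6. Drover goes back to the old quay with the lift-bot.  [the old quay: the lift-bot, the pack-bot, the weld-bot | the new quay: the cut-bot, the grip-bot]
7. Drover goes to the new quay with the pack-bot.  [the old quay: the lift-bot, the weld-bot | the new quay: the cut-bot, the grip-bot, the pack-bot]
8. Drover goes back to the old quay alone.  [the old quay: the lift-bot, the weld-bot | the new quay: the cut-bot, the grip-bot, the pack-bot]
9. Drover goes to the new quay with the weld-bot.  [the old quay: the lift-bot | the new quay: the cut-bot, the grip-bot, the pack-bot, the weld-bot]
10. Drover goes back to the old quay alone.  [the old quay: the lift-bot | the new quay: the cut-bot, the grip-bot, the pack-bot, the weld-bot]
11. Drover goes to the new quay with the lift-bot.  [the old quay: — | the new quay: the cut-bot, the grip-bot, the lift-bot, the pack-bot, the weld-bot]

11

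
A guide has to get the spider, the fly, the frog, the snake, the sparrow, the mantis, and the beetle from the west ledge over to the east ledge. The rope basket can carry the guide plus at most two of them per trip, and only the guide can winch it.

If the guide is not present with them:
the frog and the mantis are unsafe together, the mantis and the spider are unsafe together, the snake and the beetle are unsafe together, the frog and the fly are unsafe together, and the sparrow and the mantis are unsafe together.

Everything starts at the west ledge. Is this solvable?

No

Whatever the first load, the items left behind include a forbidden pair without the guide. No opening move is safe, so no plan exists.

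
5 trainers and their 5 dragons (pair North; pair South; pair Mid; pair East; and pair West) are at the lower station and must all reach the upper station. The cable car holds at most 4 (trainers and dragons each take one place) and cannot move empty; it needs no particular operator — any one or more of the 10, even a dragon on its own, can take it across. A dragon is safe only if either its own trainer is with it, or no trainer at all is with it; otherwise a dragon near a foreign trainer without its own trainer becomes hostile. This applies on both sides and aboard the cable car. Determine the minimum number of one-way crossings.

7

Counting alone: each trip to the upper station takes at most 4 across and each return brings at least 1 back, so after t trips out (and t−1 returns) at most 4t − (t−1) of the 10 are across; that first reaches 10 at t = 3, so at least 5 crossings are needed.
The safety rule pushes this higher. Following every safe sequence of crossings, the most of the 10 that can be at the upper station as the cable car arrives there on crossing 5 is 9 — never all 10.
So no plan with fewer than 7 crossings exists, and this one achieves 7:
1. dragon North and trainer North cross → the upper station.
2. trainer North crosses ← the lower station.
3. dragon East, dragon Mid, dragon South, and dragon West cross → the upper station.
4. dragon North crosses ← the lower station.
5. trainer East, trainer Mid, trainer South, and trainer West cross → the upper station.
6. dragon South and trainer South cross ← the lower station.
7. dragon North, dragon South, trainer North, and trainer South cross → the upper station.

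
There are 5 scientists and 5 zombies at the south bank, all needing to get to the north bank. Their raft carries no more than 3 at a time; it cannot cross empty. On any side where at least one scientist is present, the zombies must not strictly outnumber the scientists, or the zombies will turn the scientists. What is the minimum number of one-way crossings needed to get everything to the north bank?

Counting alone: each trip to the north bank takes at most 3 across and each return brings at least 1 back, so after t trips out (and t−1 returns) at most 3t − (t−1) of the 10 are across; that first reaches 10 at t = 5, so at least 9 crossings are needed.
The safety rule pushes this higher. Following every safe sequence of crossings, the most of the 10 that can be at the north bank as the raft arrives there on crossing 9 is 9 — never all 10.
So no plan with fewer than 11 crossings exists, and this one achieves 11:
1. 2 zombies → the north bank.  (the south bank: 5S 3Z; the north bank: 0S 2Z)
2. 1 zombie ← the south bank.  (the south bank: 5S 4Z; the north bank: 0S 1Z)
3. 3 zombies → the north bank.  (the south bank: 5S 1Z; the north bank: 0S 4Z)
4. 1 zombie ← the south bank.  (the south bank: 5S 2Z; the north bank: 0S 3Z)
5. 3 scientists → the north bank.  (the south bank: 2S 2Z; the north bank: 3S 3Z)
6. 1 scientist and 1 zombie ← the south bank.  (the south bank: 3S 3Z; the north bank: 2S 2Z)
7. 3 scientists → the north bank.  (the south bank: 0S 3Z; the north bank: 5S 2Z)
8. 1 zombie ← the south bank.  (the south bank: 0S 4Z; the north bank: 5S 1Z)
9. 2 zombies → the north bank.  (the south bank: 0S 2Z; the north bank: 5S 3Z)
10. 1 zombie ← the south bank.  (the south bank: 0S 3Z; the north bank: 5S 2Z)
11. 3 zombies → the north bank.  (the south bank: 0S 0Z; the north bank: 5S 5Z)

11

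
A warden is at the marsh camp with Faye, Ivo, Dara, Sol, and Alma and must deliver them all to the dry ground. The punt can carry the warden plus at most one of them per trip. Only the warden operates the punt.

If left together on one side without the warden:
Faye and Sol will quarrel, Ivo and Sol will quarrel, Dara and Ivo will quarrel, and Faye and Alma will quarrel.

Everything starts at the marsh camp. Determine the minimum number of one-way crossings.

Whatever the first load, the items left behind include a forbidden pair without the warden. No opening move is safe, so no plan exists.

impossible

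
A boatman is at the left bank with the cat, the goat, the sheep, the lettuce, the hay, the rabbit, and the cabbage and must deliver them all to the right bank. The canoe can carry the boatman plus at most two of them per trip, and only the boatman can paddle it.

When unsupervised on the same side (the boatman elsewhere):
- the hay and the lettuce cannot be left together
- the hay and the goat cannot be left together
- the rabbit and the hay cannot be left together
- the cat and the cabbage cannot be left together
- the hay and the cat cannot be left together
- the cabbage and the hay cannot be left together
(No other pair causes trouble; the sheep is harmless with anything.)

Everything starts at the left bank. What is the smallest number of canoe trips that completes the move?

11

Counting alone: the boatman can take at most 2 across per trip to the right bank, so moving all 7 needs at least 4 loaded trips out, with a return between consecutive ones — at least 7 crossings.
The safety rule pushes this higher. Following every safe sequence of crossings, the most of the 7 that can be at the right bank as the canoe arrives there on crossings 7, 9 is 5, 6 respectively — never all 7.
So no plan with fewer than 11 crossings exists, and this one achieves 11:
1. Boatman goes to the right bank with the cat and the hay.  [the left bank: the cabbage, the goat, the lettuce, the rabbit, the sheep | the right bank: the cat, the hay]
2. Boatman goes back to the left bank with the cat.  [the left bank: the cabbage, the cat, the goat, the lettuce, the rabbit, the sheep | the right bank: the hay]
3. Boatman goes to the right bank with the cat and the goat.  [the left bank: the cabbage, the lettuce, the rabbit, the sheep | the right bank: the cat, the goat, the hay]
4. Boatman goes back to the left bank with the hay.  [the left bank: the cabbage, the hay, the lettuce, the rabbit, the sheep | the right bank: the cat, the goat]
5. Boatman goes to the right bank with the hay and the sheep.  [the left bank: the cabbage, the lettuce, the rabbit | the right bank: the cat, the goat, the hay, the sheep]
6. Boatman goes back to the left bank with the hay.  [the left bank: the cabbage, the hay, the lettuce, the rabbit | the right bank: the cat, the goat, the sheep]
7. Boatman goes to the right bank with the hay and the lettuce.  [the left bank: the cabbage, the rabbit | the right bank: the cat, the goat, the hay, the lettuce, the sheep]
8. Boatman goes back to the left bank with the hay.  [the left bank: the cabbage, the hay, the rabbit | the right bank: the cat, the goat, the lettuce, the sheep]
9. Boatman goes to the right bank with the hay and the rabbit.  [the left bank: the cabbage | the right bank: the cat, the goat, the hay, the lettuce, the rabbit, the sheep]
10. Boatman goes back to the left bank with the hay.  [the left bank: the cabbage, the hay | the right bank: the cat, the goat, the lettuce, the rabbit, the sheep]
11. Boatman goes to the right bank with the cabbage and the hay.  [the left bank: — | the right bank: the cabbage, the cat, the goat, the hay, the lettuce, the rabbit, the sheep]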